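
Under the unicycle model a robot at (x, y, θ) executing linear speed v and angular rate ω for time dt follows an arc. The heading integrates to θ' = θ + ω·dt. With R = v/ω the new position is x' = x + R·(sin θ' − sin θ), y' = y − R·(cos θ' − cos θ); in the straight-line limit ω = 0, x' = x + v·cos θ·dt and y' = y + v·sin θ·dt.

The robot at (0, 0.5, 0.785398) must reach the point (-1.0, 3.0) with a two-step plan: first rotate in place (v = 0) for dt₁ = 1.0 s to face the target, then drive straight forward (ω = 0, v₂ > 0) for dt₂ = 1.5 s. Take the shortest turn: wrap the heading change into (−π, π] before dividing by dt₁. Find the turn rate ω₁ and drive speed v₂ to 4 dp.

ω₁ = 1.1659, v₂ = 1.7951

heading to target = atan2(3−0.5, -1−0) = 1.9513
Δθ = wrap(1.9513 − 0.7854) = 1.1659; ω₁ = Δθ/dt₁ = 1.1659
distance = √((-1−0)² + (3−0.5)²) = 2.6926; v₂ = distance/dt₂ = 1.7951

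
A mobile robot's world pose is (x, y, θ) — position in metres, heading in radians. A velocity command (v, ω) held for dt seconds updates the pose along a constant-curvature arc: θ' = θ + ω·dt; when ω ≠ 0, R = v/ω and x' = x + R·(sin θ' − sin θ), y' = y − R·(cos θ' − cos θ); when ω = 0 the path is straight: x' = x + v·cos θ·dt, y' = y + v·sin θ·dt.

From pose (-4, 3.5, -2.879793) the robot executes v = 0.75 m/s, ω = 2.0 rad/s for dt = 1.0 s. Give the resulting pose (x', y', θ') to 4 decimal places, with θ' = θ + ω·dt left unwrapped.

θ' = -2.8798 + 2.0·1.0 = -0.8798
R = v/ω = 0.75/2.0 = 0.3750
x' = -4 + 0.3750·(sin -0.8798 − sin -2.8798) = -4.1919
y' = 3.5 − 0.3750·(cos -0.8798 − cos -2.8798) = 2.8988

(-4.1919, 2.8988, -0.8798)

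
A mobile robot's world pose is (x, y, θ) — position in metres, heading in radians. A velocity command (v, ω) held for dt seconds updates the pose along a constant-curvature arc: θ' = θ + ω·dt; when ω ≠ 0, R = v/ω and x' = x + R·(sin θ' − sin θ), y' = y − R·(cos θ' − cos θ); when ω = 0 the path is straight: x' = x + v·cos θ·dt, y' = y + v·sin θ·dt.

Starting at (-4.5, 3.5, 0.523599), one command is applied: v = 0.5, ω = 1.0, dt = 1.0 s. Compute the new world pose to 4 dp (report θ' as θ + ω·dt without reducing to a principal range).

θ' = 0.5236 + 1.0·1.0 = 1.5236
R = v/ω = 0.5/1.0 = 0.5000
x' = -4.5 + 0.5000·(sin 1.5236 − sin 0.5236) = -4.2506
y' = 3.5 − 0.5000·(cos 1.5236 − cos 0.5236) = 3.9094

(-4.2506, 3.9094, 1.5236)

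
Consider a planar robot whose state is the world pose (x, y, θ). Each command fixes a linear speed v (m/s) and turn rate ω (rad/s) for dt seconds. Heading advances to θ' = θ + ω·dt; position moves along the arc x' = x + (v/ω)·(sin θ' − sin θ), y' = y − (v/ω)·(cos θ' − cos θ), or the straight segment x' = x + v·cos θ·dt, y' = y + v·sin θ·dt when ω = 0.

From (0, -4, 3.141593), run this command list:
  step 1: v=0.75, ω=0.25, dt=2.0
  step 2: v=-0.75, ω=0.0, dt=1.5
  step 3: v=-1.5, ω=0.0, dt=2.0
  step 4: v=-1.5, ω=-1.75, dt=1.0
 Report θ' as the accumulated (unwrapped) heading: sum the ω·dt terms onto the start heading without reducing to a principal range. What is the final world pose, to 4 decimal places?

(3.4061, -2.8716, 1.8916)

step 1: θ'=3.6416 (R=3.0000) → pose (-1.4383, -4.3673, 3.6416)
step 2: θ'=3.6416 (straight) → pose (-0.4510, -3.8279, 3.6416)
step 3: θ'=3.6416 (straight) → pose (2.1818, -2.3896, 3.6416)
step 4: θ'=1.8916 (R=0.8571) → pose (3.4061, -2.8716, 1.8916)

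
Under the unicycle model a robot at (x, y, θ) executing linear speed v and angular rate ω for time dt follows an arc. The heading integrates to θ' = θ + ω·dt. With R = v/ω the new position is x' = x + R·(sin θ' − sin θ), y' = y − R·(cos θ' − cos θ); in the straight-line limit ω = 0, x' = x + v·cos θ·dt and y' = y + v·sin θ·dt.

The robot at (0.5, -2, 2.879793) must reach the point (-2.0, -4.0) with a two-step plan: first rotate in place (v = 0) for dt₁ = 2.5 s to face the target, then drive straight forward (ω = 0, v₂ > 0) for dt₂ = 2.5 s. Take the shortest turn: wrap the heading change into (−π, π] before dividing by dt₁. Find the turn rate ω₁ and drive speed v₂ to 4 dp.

ω₁ = 0.3746, v₂ = 1.2806

heading to target = atan2(-4−-2, -2−0.5) = -2.4669
Δθ = wrap(-2.4669 − 2.8798) = 0.9365; ω₁ = Δθ/dt₁ = 0.3746
distance = √((-2−0.5)² + (-4−-2)²) = 3.2016; v₂ = distance/dt₂ = 1.2806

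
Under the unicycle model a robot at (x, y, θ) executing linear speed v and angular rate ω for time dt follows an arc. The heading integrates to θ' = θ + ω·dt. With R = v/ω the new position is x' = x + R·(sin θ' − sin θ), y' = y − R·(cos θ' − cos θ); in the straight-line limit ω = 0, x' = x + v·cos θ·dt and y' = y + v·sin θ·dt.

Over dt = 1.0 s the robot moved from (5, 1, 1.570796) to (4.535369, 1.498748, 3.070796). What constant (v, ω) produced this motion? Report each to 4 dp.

Δθ = 3.070796 − 1.570796 = 1.500000
ω = Δθ/dt = 1.500000/1.0 = 1.5000
R = −Δy/(cos θ' − cos θ) = 0.5000
v = R·ω = 0.5000·1.5000 = 0.7500

v = 0.7500, ω = 1.5000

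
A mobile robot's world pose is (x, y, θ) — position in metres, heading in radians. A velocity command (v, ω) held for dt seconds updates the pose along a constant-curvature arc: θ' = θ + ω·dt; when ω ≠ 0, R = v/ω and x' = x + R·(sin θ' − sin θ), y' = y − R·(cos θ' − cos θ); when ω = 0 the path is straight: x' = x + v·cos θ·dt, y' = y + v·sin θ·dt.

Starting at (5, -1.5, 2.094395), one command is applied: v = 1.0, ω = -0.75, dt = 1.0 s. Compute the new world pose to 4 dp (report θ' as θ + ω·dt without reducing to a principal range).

(4.8554, -0.5340, 1.3444)

θ' = 2.0944 + -0.75·1.0 = 1.3444
R = v/ω = 1.0/-0.75 = -1.3333
x' = 5 + -1.3333·(sin 1.3444 − sin 2.0944) = 4.8554
y' = -1.5 − -1.3333·(cos 1.3444 − cos 2.0944) = -0.5340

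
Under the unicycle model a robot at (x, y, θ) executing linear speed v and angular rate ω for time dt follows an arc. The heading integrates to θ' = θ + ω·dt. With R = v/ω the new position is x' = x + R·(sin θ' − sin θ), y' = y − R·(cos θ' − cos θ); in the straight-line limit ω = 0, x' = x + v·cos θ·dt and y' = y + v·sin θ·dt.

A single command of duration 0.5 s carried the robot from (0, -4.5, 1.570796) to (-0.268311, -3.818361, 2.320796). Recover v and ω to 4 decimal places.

v = 1.5000, ω = 1.5000

Δθ = 2.320796 − 1.570796 = 0.750000
ω = Δθ/dt = 0.750000/0.5 = 1.5000
R = −Δy/(cos θ' − cos θ) = 1.0000
v = R·ω = 1.0000·1.5000 = 1.5000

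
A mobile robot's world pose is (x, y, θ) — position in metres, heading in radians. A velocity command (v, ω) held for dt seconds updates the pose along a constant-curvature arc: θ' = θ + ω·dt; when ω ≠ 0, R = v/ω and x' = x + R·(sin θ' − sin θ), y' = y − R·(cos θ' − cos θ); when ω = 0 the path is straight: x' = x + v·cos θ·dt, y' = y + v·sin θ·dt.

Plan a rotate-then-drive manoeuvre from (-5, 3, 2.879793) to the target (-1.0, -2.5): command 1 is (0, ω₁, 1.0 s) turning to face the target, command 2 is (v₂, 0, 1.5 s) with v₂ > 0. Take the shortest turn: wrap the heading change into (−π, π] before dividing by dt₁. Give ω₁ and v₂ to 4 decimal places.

ω₁ = 2.4614, v₂ = 4.5338

heading to target = atan2(-2.5−3, -1−-5) = -0.9420
Δθ = wrap(-0.9420 − 2.8798) = 2.4614; ω₁ = Δθ/dt₁ = 2.4614
distance = √((-1−-5)² + (-2.5−3)²) = 6.8007; v₂ = distance/dt₂ = 4.5338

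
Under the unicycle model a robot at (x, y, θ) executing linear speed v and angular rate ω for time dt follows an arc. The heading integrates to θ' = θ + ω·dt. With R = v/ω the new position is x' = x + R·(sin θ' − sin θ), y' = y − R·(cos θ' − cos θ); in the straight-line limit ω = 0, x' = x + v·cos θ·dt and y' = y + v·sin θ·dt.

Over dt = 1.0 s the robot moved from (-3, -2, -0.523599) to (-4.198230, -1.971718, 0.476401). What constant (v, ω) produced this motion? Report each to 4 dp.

v = -1.2500, ω = 1.0000

Δθ = 0.476401 − -0.523599 = 1.000000
ω = Δθ/dt = 1.000000/1.0 = 1.0000
R = Δx/(sin θ' − sin θ) = -1.2500
v = R·ω = -1.2500·1.0000 = -1.2500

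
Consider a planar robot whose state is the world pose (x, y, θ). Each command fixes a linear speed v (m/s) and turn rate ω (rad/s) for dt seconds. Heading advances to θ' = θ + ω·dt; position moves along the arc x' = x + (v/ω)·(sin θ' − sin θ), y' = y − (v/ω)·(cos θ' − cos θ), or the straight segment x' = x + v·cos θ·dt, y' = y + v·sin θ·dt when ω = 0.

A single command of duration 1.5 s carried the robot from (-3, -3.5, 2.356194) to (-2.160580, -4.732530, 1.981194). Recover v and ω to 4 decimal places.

v = -1.0000, ω = -0.2500

Δθ = 1.981194 − 2.356194 = -0.375000
ω = Δθ/dt = -0.375000/1.5 = -0.2500
R = −Δy/(cos θ' − cos θ) = 4.0000
v = R·ω = 4.0000·-0.2500 = -1.0000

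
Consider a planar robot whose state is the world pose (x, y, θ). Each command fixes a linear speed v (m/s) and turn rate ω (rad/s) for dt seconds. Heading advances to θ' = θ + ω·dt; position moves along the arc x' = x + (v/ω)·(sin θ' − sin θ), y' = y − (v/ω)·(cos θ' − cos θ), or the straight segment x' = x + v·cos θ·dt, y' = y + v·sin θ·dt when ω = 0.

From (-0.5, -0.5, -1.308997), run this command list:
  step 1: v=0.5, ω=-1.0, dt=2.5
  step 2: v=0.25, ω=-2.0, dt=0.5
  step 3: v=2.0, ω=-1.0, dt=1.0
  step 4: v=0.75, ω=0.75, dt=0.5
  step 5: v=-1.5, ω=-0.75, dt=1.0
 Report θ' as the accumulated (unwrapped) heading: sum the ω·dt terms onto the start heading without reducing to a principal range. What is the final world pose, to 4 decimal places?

step 1: θ'=-3.8090 (R=-0.5000) → pose (-1.2924, -1.0221, -3.8090)
step 2: θ'=-4.8090 (R=-0.1250) → pose (-1.3395, -0.9119, -4.8090)
step 3: θ'=-5.8090 (R=-2.0000) → pose (-0.2620, 0.6745, -5.8090)
step 4: θ'=-5.4340 (R=1.0000) → pose (0.0321, 0.9036, -5.4340)
step 5: θ'=-6.1840 (R=2.0000) → pose (-1.2714, 0.2346, -6.1840)

(-1.2714, 0.2346, -6.1840)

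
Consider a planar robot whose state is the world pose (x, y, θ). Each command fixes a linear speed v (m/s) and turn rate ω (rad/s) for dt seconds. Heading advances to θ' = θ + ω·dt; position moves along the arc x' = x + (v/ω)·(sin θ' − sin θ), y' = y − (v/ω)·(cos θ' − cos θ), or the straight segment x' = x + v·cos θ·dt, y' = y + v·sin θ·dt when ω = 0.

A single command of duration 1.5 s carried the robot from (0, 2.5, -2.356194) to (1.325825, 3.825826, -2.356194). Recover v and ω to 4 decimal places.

v = -1.2500, ω = 0.0000

Δθ = -2.356194 − -2.356194 = 0.000000
ω = Δθ/dt = 0.000000/1.5 = 0.0000
ω = 0 → v = (Δx·cos θ + Δy·sin θ)/dt = -1.2500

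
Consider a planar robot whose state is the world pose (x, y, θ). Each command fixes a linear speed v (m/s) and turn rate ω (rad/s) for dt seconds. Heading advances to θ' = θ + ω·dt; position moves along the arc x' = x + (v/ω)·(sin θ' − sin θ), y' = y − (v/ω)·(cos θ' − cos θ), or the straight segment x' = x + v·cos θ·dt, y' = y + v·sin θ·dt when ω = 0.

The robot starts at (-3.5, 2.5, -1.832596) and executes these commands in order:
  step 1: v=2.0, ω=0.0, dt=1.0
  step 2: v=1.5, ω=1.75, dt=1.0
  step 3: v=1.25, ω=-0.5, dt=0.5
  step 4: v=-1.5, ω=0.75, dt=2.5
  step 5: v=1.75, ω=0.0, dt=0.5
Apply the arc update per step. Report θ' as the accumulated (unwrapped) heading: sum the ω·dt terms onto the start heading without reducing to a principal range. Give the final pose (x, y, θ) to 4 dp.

(-5.2778, -1.5954, 1.5424)

step 1: θ'=-1.8326 (straight) → pose (-4.0176, 0.5681, -1.8326)
step 2: θ'=-0.0826 (R=0.8571) → pose (-3.2604, -0.5079, -0.0826)
step 3: θ'=-0.3326 (R=-2.5000) → pose (-2.6504, -0.6364, -0.3326)
step 4: θ'=1.5424 (R=-2.0000) → pose (-5.3026, -2.4700, 1.5424)
step 5: θ'=1.5424 (straight) → pose (-5.2778, -1.5954, 1.5424)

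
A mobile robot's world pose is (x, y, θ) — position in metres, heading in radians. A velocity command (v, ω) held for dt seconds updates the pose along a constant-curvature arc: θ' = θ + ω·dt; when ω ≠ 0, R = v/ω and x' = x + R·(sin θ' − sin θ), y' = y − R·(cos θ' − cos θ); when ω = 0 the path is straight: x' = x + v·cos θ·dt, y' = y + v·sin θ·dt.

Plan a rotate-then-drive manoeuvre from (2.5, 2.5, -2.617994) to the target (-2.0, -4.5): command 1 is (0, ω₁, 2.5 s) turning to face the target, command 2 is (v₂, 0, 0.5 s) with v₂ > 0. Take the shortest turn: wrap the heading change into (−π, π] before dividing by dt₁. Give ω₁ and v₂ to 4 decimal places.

heading to target = atan2(-4.5−2.5, -2−2.5) = -2.1421
Δθ = wrap(-2.1421 − -2.6180) = 0.4759; ω₁ = Δθ/dt₁ = 0.1903
distance = √((-2−2.5)² + (-4.5−2.5)²) = 8.3217; v₂ = distance/dt₂ = 16.6433

ω₁ = 0.1903, v₂ = 16.6433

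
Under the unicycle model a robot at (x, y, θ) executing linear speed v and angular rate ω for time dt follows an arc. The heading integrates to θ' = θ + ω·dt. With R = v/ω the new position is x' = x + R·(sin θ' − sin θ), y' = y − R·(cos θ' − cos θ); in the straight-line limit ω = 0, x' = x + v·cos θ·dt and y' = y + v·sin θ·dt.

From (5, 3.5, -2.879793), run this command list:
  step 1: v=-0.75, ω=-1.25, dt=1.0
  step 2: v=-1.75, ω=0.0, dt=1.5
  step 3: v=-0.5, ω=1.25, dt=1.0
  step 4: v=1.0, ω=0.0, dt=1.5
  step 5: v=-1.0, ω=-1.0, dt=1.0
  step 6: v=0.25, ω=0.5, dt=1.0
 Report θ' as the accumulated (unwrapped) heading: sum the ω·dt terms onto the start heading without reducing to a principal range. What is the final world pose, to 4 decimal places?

step 1: θ'=-4.1298 (R=0.6000) → pose (5.6563, 3.2506, -4.1298)
step 2: θ'=-4.1298 (straight) → pose (7.1006, 1.0586, -4.1298)
step 3: θ'=-2.8798 (R=-0.4000) → pose (7.5381, 0.8923, -2.8798)
step 4: θ'=-2.8798 (straight) → pose (6.0892, 0.5041, -2.8798)
step 5: θ'=-3.8798 (R=1.0000) → pose (7.0210, 0.2778, -3.8798)
step 6: θ'=-3.3798 (R=0.5000) → pose (6.8025, 0.3939, -3.3798)

(6.8025, 0.3939, -3.3798)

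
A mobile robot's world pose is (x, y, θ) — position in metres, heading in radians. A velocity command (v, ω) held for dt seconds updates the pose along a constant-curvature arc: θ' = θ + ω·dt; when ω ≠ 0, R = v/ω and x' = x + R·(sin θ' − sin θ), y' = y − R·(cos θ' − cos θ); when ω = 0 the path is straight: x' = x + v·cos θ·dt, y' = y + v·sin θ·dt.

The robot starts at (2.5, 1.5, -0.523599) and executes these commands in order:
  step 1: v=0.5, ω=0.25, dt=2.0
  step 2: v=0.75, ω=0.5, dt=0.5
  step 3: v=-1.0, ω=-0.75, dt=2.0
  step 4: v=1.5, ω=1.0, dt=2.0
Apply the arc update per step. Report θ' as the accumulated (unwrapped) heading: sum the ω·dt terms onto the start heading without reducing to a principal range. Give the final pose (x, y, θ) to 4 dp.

(4.6812, 1.4972, 0.7264)

step 1: θ'=-0.0236 (R=2.0000) → pose (3.4528, 1.2326, -0.0236)
step 2: θ'=0.2264 (R=1.5000) → pose (3.8249, 1.2705, 0.2264)
step 3: θ'=-1.2736 (R=1.3333) → pose (2.2507, 2.1793, -1.2736)
step 4: θ'=0.7264 (R=1.5000) → pose (4.6812, 1.4972, 0.7264)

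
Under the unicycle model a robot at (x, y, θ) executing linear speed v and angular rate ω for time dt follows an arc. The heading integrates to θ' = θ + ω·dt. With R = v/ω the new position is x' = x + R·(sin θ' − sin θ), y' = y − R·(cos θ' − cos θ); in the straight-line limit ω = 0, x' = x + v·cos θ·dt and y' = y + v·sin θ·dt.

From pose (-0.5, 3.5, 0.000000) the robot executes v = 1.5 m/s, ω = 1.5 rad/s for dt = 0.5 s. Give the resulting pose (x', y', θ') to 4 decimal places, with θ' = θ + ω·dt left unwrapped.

θ' = 0.0000 + 1.5·0.5 = 0.7500
R = v/ω = 1.5/1.5 = 1.0000
x' = -0.5 + 1.0000·(sin 0.7500 − sin 0.0000) = 0.1816
y' = 3.5 − 1.0000·(cos 0.7500 − cos 0.0000) = 3.7683

(0.1816, 3.7683, 0.7500)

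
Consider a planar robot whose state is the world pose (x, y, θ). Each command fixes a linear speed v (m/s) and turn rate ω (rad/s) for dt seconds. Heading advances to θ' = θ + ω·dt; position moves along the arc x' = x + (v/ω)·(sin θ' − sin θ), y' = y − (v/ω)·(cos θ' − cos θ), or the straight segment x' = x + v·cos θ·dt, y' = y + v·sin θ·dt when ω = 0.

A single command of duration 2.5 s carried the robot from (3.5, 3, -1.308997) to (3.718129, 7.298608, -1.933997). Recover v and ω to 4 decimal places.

Δθ = -1.933997 − -1.308997 = -0.625000
ω = Δθ/dt = -0.625000/2.5 = -0.2500
R = −Δy/(cos θ' − cos θ) = 7.0000
v = R·ω = 7.0000·-0.2500 = -1.7500

v = -1.7500, ω = -0.2500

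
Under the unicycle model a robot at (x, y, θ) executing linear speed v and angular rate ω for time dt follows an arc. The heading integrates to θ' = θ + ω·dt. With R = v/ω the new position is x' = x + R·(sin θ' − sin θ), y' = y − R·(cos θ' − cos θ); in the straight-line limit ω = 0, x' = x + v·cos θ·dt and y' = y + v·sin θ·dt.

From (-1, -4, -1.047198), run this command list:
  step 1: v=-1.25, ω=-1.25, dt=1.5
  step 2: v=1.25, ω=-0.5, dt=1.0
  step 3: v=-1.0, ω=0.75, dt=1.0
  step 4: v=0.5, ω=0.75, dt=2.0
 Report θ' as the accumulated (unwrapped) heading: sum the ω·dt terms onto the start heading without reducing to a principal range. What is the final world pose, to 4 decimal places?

(-0.9285, -3.2474, -1.1722)

step 1: θ'=-2.9222 (R=1.0000) → pose (-0.3516, -2.5240, -2.9222)
step 2: θ'=-3.4222 (R=-2.5000) → pose (-1.5881, -2.4861, -3.4222)
step 3: θ'=-2.6722 (R=-1.3333) → pose (-0.6157, -2.3941, -2.6722)
step 4: θ'=-1.1722 (R=0.6667) → pose (-0.9285, -3.2474, -1.1722)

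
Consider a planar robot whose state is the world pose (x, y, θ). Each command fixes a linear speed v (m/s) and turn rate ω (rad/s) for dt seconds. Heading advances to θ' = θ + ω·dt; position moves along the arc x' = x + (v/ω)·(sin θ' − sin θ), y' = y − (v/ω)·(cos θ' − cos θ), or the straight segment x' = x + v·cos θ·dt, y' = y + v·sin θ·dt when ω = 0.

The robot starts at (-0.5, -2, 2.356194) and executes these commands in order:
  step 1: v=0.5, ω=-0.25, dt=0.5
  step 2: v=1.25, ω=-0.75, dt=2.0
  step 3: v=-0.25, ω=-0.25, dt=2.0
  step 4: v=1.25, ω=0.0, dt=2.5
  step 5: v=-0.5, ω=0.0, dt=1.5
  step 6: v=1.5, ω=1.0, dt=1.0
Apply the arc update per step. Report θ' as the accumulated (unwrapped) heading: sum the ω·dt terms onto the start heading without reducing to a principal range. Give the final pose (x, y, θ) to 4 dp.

step 1: θ'=2.2312 (R=-2.0000) → pose (-0.6653, -1.8126, 2.2312)
step 2: θ'=0.7312 (R=-1.6667) → pose (-0.4620, 0.4504, 0.7312)
step 3: θ'=0.2312 (R=1.0000) → pose (-0.9006, 0.2213, 0.2312)
step 4: θ'=0.2312 (straight) → pose (2.1413, 0.9374, 0.2312)
step 5: θ'=0.2312 (straight) → pose (1.4112, 0.7656, 0.2312)
step 6: θ'=1.2312 (R=1.5000) → pose (2.4818, 1.7260, 1.2312)

(2.4818, 1.7260, 1.2312)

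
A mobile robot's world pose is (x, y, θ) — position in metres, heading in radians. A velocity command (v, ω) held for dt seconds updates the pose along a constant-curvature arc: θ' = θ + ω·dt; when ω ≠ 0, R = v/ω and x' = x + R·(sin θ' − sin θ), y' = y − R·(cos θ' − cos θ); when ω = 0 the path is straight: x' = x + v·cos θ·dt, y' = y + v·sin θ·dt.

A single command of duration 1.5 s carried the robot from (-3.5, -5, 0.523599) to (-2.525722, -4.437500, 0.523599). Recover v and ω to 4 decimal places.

Δθ = 0.523599 − 0.523599 = 0.000000
ω = Δθ/dt = 0.000000/1.5 = 0.0000
ω = 0 → v = (Δx·cos θ + Δy·sin θ)/dt = 0.7500

v = 0.7500, ω = 0.0000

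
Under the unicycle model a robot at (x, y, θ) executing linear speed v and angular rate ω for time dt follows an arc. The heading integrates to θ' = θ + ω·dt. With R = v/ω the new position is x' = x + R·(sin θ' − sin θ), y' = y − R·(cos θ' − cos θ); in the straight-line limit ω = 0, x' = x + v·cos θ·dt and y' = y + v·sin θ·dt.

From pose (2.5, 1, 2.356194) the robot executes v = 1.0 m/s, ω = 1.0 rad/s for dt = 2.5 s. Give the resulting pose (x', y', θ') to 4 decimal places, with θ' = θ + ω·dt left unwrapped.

(0.8032, 0.1496, 4.8562)

θ' = 2.3562 + 1.0·2.5 = 4.8562
R = v/ω = 1.0/1.0 = 1.0000
x' = 2.5 + 1.0000·(sin 4.8562 − sin 2.3562) = 0.8032
y' = 1 − 1.0000·(cos 4.8562 − cos 2.3562) = 0.1496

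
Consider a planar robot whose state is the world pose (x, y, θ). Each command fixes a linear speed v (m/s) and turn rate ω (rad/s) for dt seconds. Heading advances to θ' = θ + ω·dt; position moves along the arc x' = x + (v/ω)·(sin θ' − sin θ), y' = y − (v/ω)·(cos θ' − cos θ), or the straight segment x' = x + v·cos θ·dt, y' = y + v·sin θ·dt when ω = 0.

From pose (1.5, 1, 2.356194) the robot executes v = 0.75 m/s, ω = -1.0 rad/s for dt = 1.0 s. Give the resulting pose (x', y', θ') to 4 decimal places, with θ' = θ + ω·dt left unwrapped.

θ' = 2.3562 + -1.0·1.0 = 1.3562
R = v/ω = 0.75/-1.0 = -0.7500
x' = 1.5 + -0.7500·(sin 1.3562 − sin 2.3562) = 1.2975
y' = 1 − -0.7500·(cos 1.3562 − cos 2.3562) = 1.6900

(1.2975, 1.6900, 1.3562)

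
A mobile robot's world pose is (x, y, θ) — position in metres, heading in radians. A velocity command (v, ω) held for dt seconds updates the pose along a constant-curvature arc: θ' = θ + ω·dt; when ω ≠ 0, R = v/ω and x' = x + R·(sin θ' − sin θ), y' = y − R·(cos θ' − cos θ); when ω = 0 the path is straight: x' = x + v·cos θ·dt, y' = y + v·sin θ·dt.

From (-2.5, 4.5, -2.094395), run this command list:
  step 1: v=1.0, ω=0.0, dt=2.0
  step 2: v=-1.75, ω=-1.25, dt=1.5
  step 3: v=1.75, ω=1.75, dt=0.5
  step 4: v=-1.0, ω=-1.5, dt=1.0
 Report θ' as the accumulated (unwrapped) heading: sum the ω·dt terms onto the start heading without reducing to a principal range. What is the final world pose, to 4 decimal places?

(-1.3467, 2.7500, -4.5944)

step 1: θ'=-2.0944 (straight) → pose (-3.5000, 2.7679, -2.0944)
step 2: θ'=-3.9694 (R=1.4000) → pose (-1.2565, 3.0150, -3.9694)
step 3: θ'=-3.0944 (R=1.0000) → pose (-2.0402, 3.3374, -3.0944)
step 4: θ'=-4.5944 (R=0.6667) → pose (-1.3467, 2.7500, -4.5944)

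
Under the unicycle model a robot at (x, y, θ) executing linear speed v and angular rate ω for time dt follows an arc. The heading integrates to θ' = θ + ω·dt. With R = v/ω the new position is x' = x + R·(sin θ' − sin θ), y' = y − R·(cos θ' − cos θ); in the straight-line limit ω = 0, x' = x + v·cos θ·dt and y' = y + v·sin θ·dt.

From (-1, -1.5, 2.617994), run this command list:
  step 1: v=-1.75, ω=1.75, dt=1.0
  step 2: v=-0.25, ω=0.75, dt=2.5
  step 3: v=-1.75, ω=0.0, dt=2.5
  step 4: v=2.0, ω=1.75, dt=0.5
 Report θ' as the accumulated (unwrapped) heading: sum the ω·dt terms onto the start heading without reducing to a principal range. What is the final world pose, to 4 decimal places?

step 1: θ'=4.3680 (R=-1.0000) → pose (0.4413, -0.9716, 4.3680)
step 2: θ'=6.2430 (R=-0.3333) → pose (0.1409, -0.5260, 6.2430)
step 3: θ'=6.2430 (straight) → pose (-4.2306, -0.3502, 6.2430)
step 4: θ'=7.1180 (R=1.1429) → pose (-3.3376, 0.0245, 7.1180)

(-3.3376, 0.0245, 7.1180)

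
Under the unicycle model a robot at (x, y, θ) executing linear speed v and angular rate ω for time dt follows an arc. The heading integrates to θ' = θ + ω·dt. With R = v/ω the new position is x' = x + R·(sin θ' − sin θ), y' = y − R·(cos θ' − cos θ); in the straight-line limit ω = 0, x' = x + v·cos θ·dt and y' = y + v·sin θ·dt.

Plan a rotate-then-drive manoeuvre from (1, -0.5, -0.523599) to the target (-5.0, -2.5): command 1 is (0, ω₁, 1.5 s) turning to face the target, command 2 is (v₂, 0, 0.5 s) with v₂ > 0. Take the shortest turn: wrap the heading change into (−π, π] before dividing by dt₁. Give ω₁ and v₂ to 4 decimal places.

heading to target = atan2(-2.5−-0.5, -5−1) = -2.8198
Δθ = wrap(-2.8198 − -0.5236) = -2.2962; ω₁ = Δθ/dt₁ = -1.5308
distance = √((-5−1)² + (-2.5−-0.5)²) = 6.3246; v₂ = distance/dt₂ = 12.6491

ω₁ = -1.5308, v₂ = 12.6491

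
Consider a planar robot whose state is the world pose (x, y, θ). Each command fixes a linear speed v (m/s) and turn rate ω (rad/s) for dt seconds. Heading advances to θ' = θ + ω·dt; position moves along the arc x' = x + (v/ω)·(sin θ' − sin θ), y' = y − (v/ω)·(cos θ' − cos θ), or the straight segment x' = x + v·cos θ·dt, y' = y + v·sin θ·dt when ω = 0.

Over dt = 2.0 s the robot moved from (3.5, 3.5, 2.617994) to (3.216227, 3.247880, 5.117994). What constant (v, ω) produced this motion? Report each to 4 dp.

Δθ = 5.117994 − 2.617994 = 2.500000
ω = Δθ/dt = 2.500000/2.0 = 1.2500
R = Δx/(sin θ' − sin θ) = 0.2000
v = R·ω = 0.2000·1.2500 = 0.2500

v = 0.2500, ω = 1.2500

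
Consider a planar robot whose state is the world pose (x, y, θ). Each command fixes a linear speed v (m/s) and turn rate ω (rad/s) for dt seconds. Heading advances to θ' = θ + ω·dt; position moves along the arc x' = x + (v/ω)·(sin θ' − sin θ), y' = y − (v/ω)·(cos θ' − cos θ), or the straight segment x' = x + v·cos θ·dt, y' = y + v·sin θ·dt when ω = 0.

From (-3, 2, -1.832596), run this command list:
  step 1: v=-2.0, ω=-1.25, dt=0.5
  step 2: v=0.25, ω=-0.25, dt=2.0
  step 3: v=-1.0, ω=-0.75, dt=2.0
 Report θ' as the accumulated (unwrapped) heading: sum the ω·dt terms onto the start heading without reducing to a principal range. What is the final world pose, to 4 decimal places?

(-1.3803, 1.6431, -4.4576)

step 1: θ'=-2.4576 (R=1.6000) → pose (-2.4656, 2.8260, -2.4576)
step 2: θ'=-2.9576 (R=-1.0000) → pose (-2.9145, 2.6179, -2.9576)
step 3: θ'=-4.4576 (R=1.3333) → pose (-1.3803, 1.6431, -4.4576)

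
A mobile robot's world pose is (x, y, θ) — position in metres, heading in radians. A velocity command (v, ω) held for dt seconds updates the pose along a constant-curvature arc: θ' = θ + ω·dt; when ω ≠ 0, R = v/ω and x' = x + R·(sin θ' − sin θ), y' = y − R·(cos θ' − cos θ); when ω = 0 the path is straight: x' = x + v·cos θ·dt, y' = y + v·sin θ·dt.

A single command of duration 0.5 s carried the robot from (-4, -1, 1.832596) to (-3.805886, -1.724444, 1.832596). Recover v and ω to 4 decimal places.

v = -1.5000, ω = 0.0000

Δθ = 1.832596 − 1.832596 = 0.000000
ω = Δθ/dt = 0.000000/0.5 = 0.0000
ω = 0 → v = (Δx·cos θ + Δy·sin θ)/dt = -1.5000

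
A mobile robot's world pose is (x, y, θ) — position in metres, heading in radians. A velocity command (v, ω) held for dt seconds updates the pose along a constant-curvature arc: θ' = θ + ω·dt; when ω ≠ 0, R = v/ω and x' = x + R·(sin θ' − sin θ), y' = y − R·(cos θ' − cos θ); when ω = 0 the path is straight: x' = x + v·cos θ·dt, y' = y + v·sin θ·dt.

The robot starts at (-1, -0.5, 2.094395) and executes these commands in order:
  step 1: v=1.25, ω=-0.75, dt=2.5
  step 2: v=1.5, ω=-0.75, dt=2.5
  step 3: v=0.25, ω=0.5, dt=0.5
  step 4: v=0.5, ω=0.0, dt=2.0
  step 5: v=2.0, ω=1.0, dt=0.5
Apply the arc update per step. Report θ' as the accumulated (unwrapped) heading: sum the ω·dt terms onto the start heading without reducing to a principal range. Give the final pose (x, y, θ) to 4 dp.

step 1: θ'=0.2194 (R=-1.6667) → pose (0.0806, 1.9600, 0.2194)
step 2: θ'=-1.6556 (R=-2.0000) → pose (2.5087, -0.1614, -1.6556)
step 3: θ'=-1.4056 (R=0.5000) → pose (2.5137, -0.2860, -1.4056)
step 4: θ'=-1.4056 (straight) → pose (2.6782, -1.2724, -1.4056)
step 5: θ'=-0.9056 (R=2.0000) → pose (3.0774, -2.1779, -0.9056)

(3.0774, -2.1779, -0.9056)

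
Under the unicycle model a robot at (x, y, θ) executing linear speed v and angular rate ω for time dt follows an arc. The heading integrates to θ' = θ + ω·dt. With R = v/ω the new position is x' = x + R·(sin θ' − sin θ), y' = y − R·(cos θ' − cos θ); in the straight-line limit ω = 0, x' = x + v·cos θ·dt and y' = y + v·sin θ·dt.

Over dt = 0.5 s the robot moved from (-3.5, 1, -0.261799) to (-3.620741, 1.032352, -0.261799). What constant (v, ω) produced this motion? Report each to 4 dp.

Δθ = -0.261799 − -0.261799 = 0.000000
ω = Δθ/dt = 0.000000/0.5 = 0.0000
ω = 0 → v = (Δx·cos θ + Δy·sin θ)/dt = -0.2500

v = -0.2500, ω = 0.0000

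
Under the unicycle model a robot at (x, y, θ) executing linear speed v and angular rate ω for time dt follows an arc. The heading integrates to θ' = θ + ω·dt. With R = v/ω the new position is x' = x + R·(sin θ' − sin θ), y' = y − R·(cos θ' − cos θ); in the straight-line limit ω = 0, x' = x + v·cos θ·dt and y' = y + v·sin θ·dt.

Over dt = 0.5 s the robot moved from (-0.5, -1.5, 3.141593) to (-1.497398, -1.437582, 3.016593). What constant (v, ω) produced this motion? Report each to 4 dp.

v = 2.0000, ω = -0.2500

Δθ = 3.016593 − 3.141593 = -0.125000
ω = Δθ/dt = -0.125000/0.5 = -0.2500
R = Δx/(sin θ' − sin θ) = -8.0000
v = R·ω = -8.0000·-0.2500 = 2.0000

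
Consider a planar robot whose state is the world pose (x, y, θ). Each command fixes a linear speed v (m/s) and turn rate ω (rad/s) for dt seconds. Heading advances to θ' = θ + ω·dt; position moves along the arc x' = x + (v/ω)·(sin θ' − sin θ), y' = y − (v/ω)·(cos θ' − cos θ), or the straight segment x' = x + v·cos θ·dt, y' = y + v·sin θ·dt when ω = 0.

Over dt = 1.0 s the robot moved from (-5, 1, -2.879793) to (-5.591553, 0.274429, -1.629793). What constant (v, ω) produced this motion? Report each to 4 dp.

v = 1.0000, ω = 1.2500

Δθ = -1.629793 − -2.879793 = 1.250000
ω = Δθ/dt = 1.250000/1.0 = 1.2500
R = −Δy/(cos θ' − cos θ) = 0.8000
v = R·ω = 0.8000·1.2500 = 1.0000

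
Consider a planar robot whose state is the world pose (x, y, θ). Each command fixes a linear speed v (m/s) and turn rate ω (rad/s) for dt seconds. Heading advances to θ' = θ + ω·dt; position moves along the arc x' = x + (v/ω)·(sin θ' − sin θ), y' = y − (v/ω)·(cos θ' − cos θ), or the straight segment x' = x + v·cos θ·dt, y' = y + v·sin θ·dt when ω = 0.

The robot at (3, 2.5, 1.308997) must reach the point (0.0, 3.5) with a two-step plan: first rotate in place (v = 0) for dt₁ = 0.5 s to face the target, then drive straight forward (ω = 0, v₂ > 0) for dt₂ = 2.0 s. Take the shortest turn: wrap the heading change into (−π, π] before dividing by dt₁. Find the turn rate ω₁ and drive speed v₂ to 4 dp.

ω₁ = 3.0217, v₂ = 1.5811

heading to target = atan2(3.5−2.5, 0−3) = 2.8198
Δθ = wrap(2.8198 − 1.3090) = 1.5108; ω₁ = Δθ/dt₁ = 3.0217
distance = √((0−3)² + (3.5−2.5)²) = 3.1623; v₂ = distance/dt₂ = 1.5811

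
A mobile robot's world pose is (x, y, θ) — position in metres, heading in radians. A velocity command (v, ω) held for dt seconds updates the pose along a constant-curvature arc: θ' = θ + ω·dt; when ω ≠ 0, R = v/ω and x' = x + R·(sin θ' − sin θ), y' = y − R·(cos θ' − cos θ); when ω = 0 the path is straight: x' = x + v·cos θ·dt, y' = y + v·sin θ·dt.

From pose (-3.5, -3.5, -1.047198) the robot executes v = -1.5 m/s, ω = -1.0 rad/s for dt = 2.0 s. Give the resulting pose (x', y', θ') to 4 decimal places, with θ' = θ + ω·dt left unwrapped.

(-2.3423, -1.2567, -3.0472)

θ' = -1.0472 + -1.0·2.0 = -3.0472
R = v/ω = -1.5/-1.0 = 1.5000
x' = -3.5 + 1.5000·(sin -3.0472 − sin -1.0472) = -2.3423
y' = -3.5 − 1.5000·(cos -3.0472 − cos -1.0472) = -1.2567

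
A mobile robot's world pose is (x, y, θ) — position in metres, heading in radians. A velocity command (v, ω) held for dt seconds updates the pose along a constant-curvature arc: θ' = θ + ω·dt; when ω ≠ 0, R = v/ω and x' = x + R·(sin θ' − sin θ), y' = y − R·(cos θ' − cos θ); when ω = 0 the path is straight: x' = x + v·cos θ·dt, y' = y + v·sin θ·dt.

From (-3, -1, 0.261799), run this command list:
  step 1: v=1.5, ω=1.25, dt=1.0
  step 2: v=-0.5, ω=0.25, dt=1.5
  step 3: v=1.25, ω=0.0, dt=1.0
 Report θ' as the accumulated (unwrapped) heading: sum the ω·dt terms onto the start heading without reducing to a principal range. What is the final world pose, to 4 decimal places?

(-2.4056, 0.5370, 1.8868)

step 1: θ'=1.5118 (R=1.2000) → pose (-2.1127, 0.0884, 1.5118)
step 2: θ'=1.8868 (R=-2.0000) → pose (-2.0171, -0.6511, 1.8868)
step 3: θ'=1.8868 (straight) → pose (-2.4056, 0.5370, 1.8868)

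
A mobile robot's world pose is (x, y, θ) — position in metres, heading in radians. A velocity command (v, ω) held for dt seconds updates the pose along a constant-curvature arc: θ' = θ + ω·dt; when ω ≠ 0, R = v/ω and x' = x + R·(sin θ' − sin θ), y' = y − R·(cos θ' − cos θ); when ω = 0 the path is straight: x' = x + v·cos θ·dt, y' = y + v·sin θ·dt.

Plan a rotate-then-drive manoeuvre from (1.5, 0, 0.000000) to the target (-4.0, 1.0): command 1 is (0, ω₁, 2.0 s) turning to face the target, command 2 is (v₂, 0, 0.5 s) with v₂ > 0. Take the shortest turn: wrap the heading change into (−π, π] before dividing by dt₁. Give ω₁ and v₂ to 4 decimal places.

ω₁ = 1.4809, v₂ = 11.1803

heading to target = atan2(1−0, -4−1.5) = 2.9617
Δθ = wrap(2.9617 − 0.0000) = 2.9617; ω₁ = Δθ/dt₁ = 1.4809
distance = √((-4−1.5)² + (1−0)²) = 5.5902; v₂ = distance/dt₂ = 11.1803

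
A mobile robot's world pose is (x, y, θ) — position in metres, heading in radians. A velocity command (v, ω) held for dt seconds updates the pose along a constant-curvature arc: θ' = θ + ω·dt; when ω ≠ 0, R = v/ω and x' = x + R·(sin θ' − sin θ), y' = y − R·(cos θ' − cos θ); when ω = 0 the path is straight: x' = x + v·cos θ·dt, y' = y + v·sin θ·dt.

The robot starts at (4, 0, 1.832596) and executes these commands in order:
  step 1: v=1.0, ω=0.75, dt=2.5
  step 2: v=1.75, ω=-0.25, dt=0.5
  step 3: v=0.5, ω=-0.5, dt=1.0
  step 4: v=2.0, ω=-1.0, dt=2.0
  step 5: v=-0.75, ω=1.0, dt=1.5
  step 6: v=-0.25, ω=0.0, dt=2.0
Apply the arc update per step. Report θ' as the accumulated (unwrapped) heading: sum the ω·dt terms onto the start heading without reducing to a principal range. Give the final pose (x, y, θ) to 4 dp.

(-0.2145, 1.9463, 2.5826)

step 1: θ'=3.7076 (R=1.3333) → pose (1.9971, 0.7803, 3.7076)
step 2: θ'=3.5826 (R=-7.0000) → pose (1.2312, 0.3584, 3.5826)
step 3: θ'=3.0826 (R=-1.0000) → pose (0.7454, 0.2645, 3.0826)
step 4: θ'=1.0826 (R=-2.0000) → pose (-0.9031, 3.1991, 1.0826)
step 5: θ'=2.5826 (R=-0.7500) → pose (-0.6384, 2.2114, 2.5826)
step 6: θ'=2.5826 (straight) → pose (-0.2145, 1.9463, 2.5826)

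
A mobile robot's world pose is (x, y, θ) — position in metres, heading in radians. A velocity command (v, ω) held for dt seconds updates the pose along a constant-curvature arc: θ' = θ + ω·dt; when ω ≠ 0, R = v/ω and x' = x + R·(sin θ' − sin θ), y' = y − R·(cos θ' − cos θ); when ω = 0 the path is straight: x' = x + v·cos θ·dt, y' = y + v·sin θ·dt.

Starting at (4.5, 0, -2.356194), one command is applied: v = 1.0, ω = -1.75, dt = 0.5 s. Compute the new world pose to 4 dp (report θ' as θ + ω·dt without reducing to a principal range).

(4.0448, -0.1651, -3.2312)

θ' = -2.3562 + -1.75·0.5 = -3.2312
R = v/ω = 1.0/-1.75 = -0.5714
x' = 4.5 + -0.5714·(sin -3.2312 − sin -2.3562) = 4.0448
y' = 0 − -0.5714·(cos -3.2312 − cos -2.3562) = -0.1651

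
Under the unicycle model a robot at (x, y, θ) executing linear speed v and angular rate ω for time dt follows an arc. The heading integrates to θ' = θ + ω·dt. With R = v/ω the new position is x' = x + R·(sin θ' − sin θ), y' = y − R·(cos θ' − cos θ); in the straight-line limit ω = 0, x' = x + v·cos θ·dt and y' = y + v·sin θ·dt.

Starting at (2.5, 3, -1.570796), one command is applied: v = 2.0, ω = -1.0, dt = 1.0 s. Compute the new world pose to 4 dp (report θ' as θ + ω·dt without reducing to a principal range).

(1.5806, 1.3171, -2.5708)

θ' = -1.5708 + -1.0·1.0 = -2.5708
R = v/ω = 2.0/-1.0 = -2.0000
x' = 2.5 + -2.0000·(sin -2.5708 − sin -1.5708) = 1.5806
y' = 3 − -2.0000·(cos -2.5708 − cos -1.5708) = 1.3171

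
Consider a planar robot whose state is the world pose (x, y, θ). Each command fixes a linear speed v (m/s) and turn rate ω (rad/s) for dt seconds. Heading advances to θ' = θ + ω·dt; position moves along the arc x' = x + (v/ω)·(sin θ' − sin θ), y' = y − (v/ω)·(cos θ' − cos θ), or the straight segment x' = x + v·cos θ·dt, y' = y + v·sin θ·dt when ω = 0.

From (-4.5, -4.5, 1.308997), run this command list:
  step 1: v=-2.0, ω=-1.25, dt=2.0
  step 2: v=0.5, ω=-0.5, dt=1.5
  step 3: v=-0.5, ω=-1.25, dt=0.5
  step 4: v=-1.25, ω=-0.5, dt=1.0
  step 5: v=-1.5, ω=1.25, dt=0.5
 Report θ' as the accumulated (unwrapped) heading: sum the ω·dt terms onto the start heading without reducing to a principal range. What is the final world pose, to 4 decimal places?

(-5.5178, -4.5459, -2.4410)

step 1: θ'=-1.1910 (R=1.6000) → pose (-7.5315, -4.6791, -1.1910)
step 2: θ'=-1.9410 (R=-1.0000) → pose (-7.5280, -5.4116, -1.9410)
step 3: θ'=-2.5660 (R=0.4000) → pose (-7.3728, -5.2208, -2.5660)
step 4: θ'=-3.0660 (R=2.5000) → pose (-6.2008, -4.8251, -3.0660)
step 5: θ'=-2.4410 (R=-1.2000) → pose (-5.5178, -4.5459, -2.4410)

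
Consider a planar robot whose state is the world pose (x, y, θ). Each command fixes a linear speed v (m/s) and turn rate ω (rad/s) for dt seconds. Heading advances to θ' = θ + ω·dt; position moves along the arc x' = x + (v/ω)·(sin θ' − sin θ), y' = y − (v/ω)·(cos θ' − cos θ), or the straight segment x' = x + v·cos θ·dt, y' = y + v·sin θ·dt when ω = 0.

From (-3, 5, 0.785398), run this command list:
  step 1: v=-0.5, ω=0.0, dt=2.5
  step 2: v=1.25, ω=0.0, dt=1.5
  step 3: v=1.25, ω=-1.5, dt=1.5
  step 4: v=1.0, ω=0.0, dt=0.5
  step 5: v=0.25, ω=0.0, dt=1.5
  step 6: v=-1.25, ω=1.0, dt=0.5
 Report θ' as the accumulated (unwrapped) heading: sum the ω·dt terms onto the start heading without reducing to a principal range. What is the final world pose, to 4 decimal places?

step 1: θ'=0.7854 (straight) → pose (-3.8839, 4.1161, 0.7854)
step 2: θ'=0.7854 (straight) → pose (-2.5581, 5.4419, 0.7854)
step 3: θ'=-1.4646 (R=-0.8333) → pose (-1.1402, 4.9410, -1.4646)
step 4: θ'=-1.4646 (straight) → pose (-1.0872, 4.4438, -1.4646)
step 5: θ'=-1.4646 (straight) → pose (-1.0474, 4.0709, -1.4646)
step 6: θ'=-0.9646 (R=-1.2500) → pose (-1.2631, 4.6506, -0.9646)

(-1.2631, 4.6506, -0.9646)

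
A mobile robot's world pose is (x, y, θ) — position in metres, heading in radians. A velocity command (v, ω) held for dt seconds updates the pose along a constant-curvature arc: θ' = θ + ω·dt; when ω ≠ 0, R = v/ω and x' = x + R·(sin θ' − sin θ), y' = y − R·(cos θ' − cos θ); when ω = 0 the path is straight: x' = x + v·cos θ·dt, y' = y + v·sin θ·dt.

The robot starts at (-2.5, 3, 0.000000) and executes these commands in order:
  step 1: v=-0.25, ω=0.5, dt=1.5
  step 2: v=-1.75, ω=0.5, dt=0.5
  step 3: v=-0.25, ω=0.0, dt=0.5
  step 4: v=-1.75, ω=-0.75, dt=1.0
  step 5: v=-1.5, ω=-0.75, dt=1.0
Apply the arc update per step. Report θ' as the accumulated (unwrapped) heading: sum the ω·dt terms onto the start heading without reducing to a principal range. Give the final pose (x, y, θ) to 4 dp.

step 1: θ'=0.7500 (R=-0.5000) → pose (-2.8408, 2.8658, 0.7500)
step 2: θ'=1.0000 (R=-3.5000) → pose (-3.4002, 2.1960, 1.0000)
step 3: θ'=1.0000 (straight) → pose (-3.4678, 2.0908, 1.0000)
step 4: θ'=0.2500 (R=2.3333) → pose (-4.8539, 1.0907, 0.2500)
step 5: θ'=-0.5000 (R=2.0000) → pose (-6.3076, 1.2734, -0.5000)

(-6.3076, 1.2734, -0.5000)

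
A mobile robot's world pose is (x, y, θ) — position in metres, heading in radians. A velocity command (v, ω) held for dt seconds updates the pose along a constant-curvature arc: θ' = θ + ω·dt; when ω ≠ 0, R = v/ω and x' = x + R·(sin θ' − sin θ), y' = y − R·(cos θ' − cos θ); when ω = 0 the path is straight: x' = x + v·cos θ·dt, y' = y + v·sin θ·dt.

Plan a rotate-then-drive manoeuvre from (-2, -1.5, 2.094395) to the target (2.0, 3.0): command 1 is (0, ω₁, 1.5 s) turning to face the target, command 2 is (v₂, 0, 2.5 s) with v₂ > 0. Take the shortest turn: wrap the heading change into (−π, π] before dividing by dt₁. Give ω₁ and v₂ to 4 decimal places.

heading to target = atan2(3−-1.5, 2−-2) = 0.8442
Δθ = wrap(0.8442 − 2.0944) = -1.2502; ω₁ = Δθ/dt₁ = -0.8335
distance = √((2−-2)² + (3−-1.5)²) = 6.0208; v₂ = distance/dt₂ = 2.4083

ω₁ = -0.8335, v₂ = 2.4083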